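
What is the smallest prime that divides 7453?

29

7453 is odd.
Digit sum 19, not divisible by 3.
Ends in 3: not divisible by 5.
7: 7453 = 7·1064 + 5
11: 7453 = 11·677 + 6
13: 7453 = 13·573 + 4
17: 7453 = 17·438 + 7
19: 7453 = 19·392 + 5
23: 7453 = 23·324 + 1
29: 7453 = 29·257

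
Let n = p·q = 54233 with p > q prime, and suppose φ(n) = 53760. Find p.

281

φ(n) = (p−1)(q−1) = n − (p+q) + 1, so p + q = 54233 − 53760 + 1 = 474.
p and q are the roots of t² − 474t + 54233 = 0.
Discriminant: 474² − 4·54233 = 224676 − 216932 = 7744; √7744 = 88.
q = (474 − 88)/2 = 193, p = (474 + 88)/2 = 281.
Check: 193 · 281 = 54233.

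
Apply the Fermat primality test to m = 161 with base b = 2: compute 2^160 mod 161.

156

2^1 ≡ 2 (mod 161)
2^2 ≡ 2^2 = 4 ≡ 4 (mod 161)
2^4 ≡ 4^2 = 16 ≡ 16 (mod 161)
2^8 ≡ 16^2 = 256 ≡ 95 (mod 161)
2^16 ≡ 95^2 = 9025 ≡ 9 (mod 161)
2^32 ≡ 9^2 = 81 ≡ 81 (mod 161)
2^64 ≡ 81^2 = 6561 ≡ 121 (mod 161)
2^128 ≡ 121^2 = 14641 ≡ 151 (mod 161)
160 = 128 + 32 in binary powers of 2.
So 2^160 ≡ 151 · 81 ≡ 156 (mod 161).
Since 156 ≠ 1, base 2 is a Fermat witness: 161 is composite.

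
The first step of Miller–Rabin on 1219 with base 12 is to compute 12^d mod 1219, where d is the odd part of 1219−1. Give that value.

634

1219 − 1 = 1218 = 2^1 · 609, so d = 609.
12^1 ≡ 12 (mod 1219)
12^2 ≡ 12^2 = 144 ≡ 144 (mod 1219)
12^4 ≡ 144^2 = 20736 ≡ 13 (mod 1219)
12^8 ≡ 13^2 = 169 ≡ 169 (mod 1219)
12^16 ≡ 169^2 = 28561 ≡ 524 (mod 1219)
12^32 ≡ 524^2 = 274576 ≡ 301 (mod 1219)
12^64 ≡ 301^2 = 90601 ≡ 395 (mod 1219)
12^128 ≡ 395^2 = 156025 ≡ 1212 (mod 1219)
12^256 ≡ 1212^2 = 1468944 ≡ 49 (mod 1219)
12^512 ≡ 49^2 = 2401 ≡ 1182 (mod 1219)
609 = 512 + 64 + 32 + 1 in binary powers of 2.
So 12^609 ≡ 1182 · 395 · 301 · 12 ≡ 634 (mod 1219).
Squaring chain: 634; never reaches −1, so base 12 is a Miller–Rabin witness that 1219 is composite.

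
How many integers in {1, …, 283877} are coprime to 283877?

Factor: 283877 = 11 · 131 · 197.
φ(283877) = (11−1) · (131−1) · (197−1) = 10 · 130 · 196 = 254800.

254800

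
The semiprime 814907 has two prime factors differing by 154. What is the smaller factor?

829

Since p = q + 154, we have 814907 = q(q + 154), so q² + 154q − 814907 = 0.
Discriminant: 154² + 4·814907 = 23716 + 3259628 = 3283344; √3283344 = 1812.
q = (−154 + 1812)/2 = 829, and p = q + 154 = 983.
Check: 829 · 983 = 814907.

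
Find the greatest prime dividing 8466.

8466 = 2 · 4233
4233 = 3 · 1411
1411 = 17 · 83
83 is prime.
So 8466 = 2 · 3 · 17 · 83; the largest prime factor is 83.

83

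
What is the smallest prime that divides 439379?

439379 is odd.
Digit sum 35, not divisible by 3.
Ends in 9: not divisible by 5.
7: 439379 = 7·62768 + 3
11: 439379 = 11·39943 + 6
13: 439379 = 13·33798 + 5
17: 439379 = 17·25845 + 14
19: 439379 = 19·23125 + 4
23: 439379 = 23·19103 + 10
29: 439379 = 29·15151

29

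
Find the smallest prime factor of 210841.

23

210841 is odd.
Digit sum 16, not divisible by 3.
Ends in 1: not divisible by 5.
7: 210841 = 7·30120 + 1
11: 210841 = 11·19167 + 4
13: 210841 = 13·16218 + 7
17: 210841 = 17·12402 + 7
19: 210841 = 19·11096 + 17
23: 210841 = 23·9167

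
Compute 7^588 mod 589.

343

7^1 ≡ 7 (mod 589)
7^2 ≡ 7^2 = 49 ≡ 49 (mod 589)
7^4 ≡ 49^2 = 2401 ≡ 45 (mod 589)
7^8 ≡ 45^2 = 2025 ≡ 258 (mod 589)
7^16 ≡ 258^2 = 66564 ≡ 7 (mod 589)
7^32 ≡ 7^2 = 49 ≡ 49 (mod 589)
7^64 ≡ 49^2 = 2401 ≡ 45 (mod 589)
7^128 ≡ 45^2 = 2025 ≡ 258 (mod 589)
7^256 ≡ 258^2 = 66564 ≡ 7 (mod 589)
7^512 ≡ 7^2 = 49 ≡ 49 (mod 589)
588 = 512 + 64 + 8 + 4 in binary powers of 2.
So 7^588 ≡ 49 · 45 · 258 · 45 ≡ 343 (mod 589).
Since 343 ≠ 1, base 7 is a Fermat witness: 589 is composite.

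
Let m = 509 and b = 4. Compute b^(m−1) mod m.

4^1 ≡ 4 (mod 509)
4^2 ≡ 4^2 = 16 ≡ 16 (mod 509)
4^4 ≡ 16^2 = 256 ≡ 256 (mod 509)
4^8 ≡ 256^2 = 65536 ≡ 384 (mod 509)
4^16 ≡ 384^2 = 147456 ≡ 355 (mod 509)
4^32 ≡ 355^2 = 126025 ≡ 302 (mod 509)
4^64 ≡ 302^2 = 91204 ≡ 93 (mod 509)
4^128 ≡ 93^2 = 8649 ≡ 505 (mod 509)
4^256 ≡ 505^2 = 255025 ≡ 16 (mod 509)
508 = 256 + 128 + 64 + 32 + 16 + 8 + 4 in binary powers of 2.
So 4^508 ≡ 16 · 505 · 93 · 302 · 355 · 384 · 256 ≡ 1 (mod 509).
Since the result is 1, base 4 gives no evidence that 509 is composite.

1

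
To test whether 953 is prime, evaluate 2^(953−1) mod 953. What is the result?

1

2^1 ≡ 2 (mod 953)
2^2 ≡ 2^2 = 4 ≡ 4 (mod 953)
2^4 ≡ 4^2 = 16 ≡ 16 (mod 953)
2^8 ≡ 16^2 = 256 ≡ 256 (mod 953)
2^16 ≡ 256^2 = 65536 ≡ 732 (mod 953)
2^32 ≡ 732^2 = 535824 ≡ 238 (mod 953)
2^64 ≡ 238^2 = 56644 ≡ 417 (mod 953)
2^128 ≡ 417^2 = 173889 ≡ 443 (mod 953)
2^256 ≡ 443^2 = 196249 ≡ 884 (mod 953)
2^512 ≡ 884^2 = 781456 ≡ 949 (mod 953)
952 = 512 + 256 + 128 + 32 + 16 + 8 in binary powers of 2.
So 2^952 ≡ 949 · 884 · 443 · 238 · 732 · 256 ≡ 1 (mod 953).
Since the result is 1, base 2 gives no evidence that 953 is composite.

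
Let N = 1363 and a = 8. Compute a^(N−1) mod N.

573

8^1 ≡ 8 (mod 1363)
8^2 ≡ 8^2 = 64 ≡ 64 (mod 1363)
8^4 ≡ 64^2 = 4096 ≡ 7 (mod 1363)
8^8 ≡ 7^2 = 49 ≡ 49 (mod 1363)
8^16 ≡ 49^2 = 2401 ≡ 1038 (mod 1363)
8^32 ≡ 1038^2 = 1077444 ≡ 674 (mod 1363)
8^64 ≡ 674^2 = 454276 ≡ 397 (mod 1363)
8^128 ≡ 397^2 = 157609 ≡ 864 (mod 1363)
8^256 ≡ 864^2 = 746496 ≡ 935 (mod 1363)
8^512 ≡ 935^2 = 874225 ≡ 542 (mod 1363)
8^1024 ≡ 542^2 = 293764 ≡ 719 (mod 1363)
1362 = 1024 + 256 + 64 + 16 + 2 in binary powers of 2.
So 8^1362 ≡ 719 · 935 · 397 · 1038 · 64 ≡ 573 (mod 1363).
Since 573 ≠ 1, base 8 is a Fermat witness: 1363 is composite.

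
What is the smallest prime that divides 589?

589 is odd.
Digit sum 22, not divisible by 3.
Ends in 9: not divisible by 5.
7: 589 = 7·84 + 1
11: 589 = 11·53 + 6
13: 589 = 13·45 + 4
17: 589 = 17·34 + 11
19: 589 = 19·31

19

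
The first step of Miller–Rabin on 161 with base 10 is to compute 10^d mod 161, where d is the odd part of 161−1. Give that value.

161 − 1 = 160 = 2^5 · 5, so d = 5.
10^1 ≡ 10 (mod 161)
10^2 ≡ 10^2 = 100 ≡ 100 (mod 161)
10^4 ≡ 100^2 = 10000 ≡ 18 (mod 161)
5 = 4 + 1 in binary powers of 2.
So 10^5 ≡ 18 · 10 ≡ 19 (mod 161).
Squaring chain: 19 → 39 → 72 → 32 → 58; never reaches −1, so base 10 is a Miller–Rabin witness that 161 is composite.

19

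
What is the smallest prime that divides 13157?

59

13157 is odd.
Digit sum 17, not divisible by 3.
Ends in 7: not divisible by 5.
7: 13157 = 7·1879 + 4
11: 13157 = 11·1196 + 1
13: 13157 = 13·1012 + 1
17: 13157 = 17·773 + 16
19: 13157 = 19·692 + 9
23: 13157 = 23·572 + 1
29: 13157 = 29·453 + 20
31: 13157 = 31·424 + 13
37: 13157 = 37·355 + 22
41: 13157 = 41·320 + 37
43: 13157 = 43·305 + 42
47: 13157 = 47·279 + 44
53: 13157 = 53·248 + 13
59: 13157 = 59·223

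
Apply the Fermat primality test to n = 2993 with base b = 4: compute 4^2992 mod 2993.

4^1 ≡ 4 (mod 2993)
4^2 ≡ 4^2 = 16 ≡ 16 (mod 2993)
4^4 ≡ 16^2 = 256 ≡ 256 (mod 2993)
4^8 ≡ 256^2 = 65536 ≡ 2683 (mod 2993)
4^16 ≡ 2683^2 = 7198489 ≡ 324 (mod 2993)
4^32 ≡ 324^2 = 104976 ≡ 221 (mod 2993)
4^64 ≡ 221^2 = 48841 ≡ 953 (mod 2993)
4^128 ≡ 953^2 = 908209 ≡ 1330 (mod 2993)
4^256 ≡ 1330^2 = 1768900 ≡ 37 (mod 2993)
4^512 ≡ 37^2 = 1369 ≡ 1369 (mod 2993)
4^1024 ≡ 1369^2 = 1874161 ≡ 543 (mod 2993)
4^2048 ≡ 543^2 = 294849 ≡ 1535 (mod 2993)
2992 = 2048 + 512 + 256 + 128 + 32 + 16 in binary powers of 2.
So 4^2992 ≡ 1535 · 1369 · 37 · 1330 · 221 · 324 ≡ 1205 (mod 2993).
Since 1205 ≠ 1, base 4 is a Fermat witness: 2993 is composite.

1205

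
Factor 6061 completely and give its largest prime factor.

6061 = 11 · 551
551 = 19 · 29
29 is prime.
So 6061 = 11 · 19 · 29; the largest prime factor is 29.

29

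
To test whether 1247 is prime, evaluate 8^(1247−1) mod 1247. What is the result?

8^1 ≡ 8 (mod 1247)
8^2 ≡ 8^2 = 64 ≡ 64 (mod 1247)
8^4 ≡ 64^2 = 4096 ≡ 355 (mod 1247)
8^8 ≡ 355^2 = 126025 ≡ 78 (mod 1247)
8^16 ≡ 78^2 = 6084 ≡ 1096 (mod 1247)
8^32 ≡ 1096^2 = 1201216 ≡ 355 (mod 1247)
8^64 ≡ 355^2 = 126025 ≡ 78 (mod 1247)
8^128 ≡ 78^2 = 6084 ≡ 1096 (mod 1247)
8^256 ≡ 1096^2 = 1201216 ≡ 355 (mod 1247)
8^512 ≡ 355^2 = 126025 ≡ 78 (mod 1247)
8^1024 ≡ 78^2 = 6084 ≡ 1096 (mod 1247)
1246 = 1024 + 128 + 64 + 16 + 8 + 4 + 2 in binary powers of 2.
So 8^1246 ≡ 1096 · 1096 · 78 · 1096 · 78 · 355 · 64 ≡ 173 (mod 1247).
Since 173 ≠ 1, base 8 is a Fermat witness: 1247 is composite.

173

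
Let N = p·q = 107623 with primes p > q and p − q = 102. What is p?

Since p = q + 102, we have 107623 = q(q + 102), so q² + 102q − 107623 = 0.
Discriminant: 102² + 4·107623 = 10404 + 430492 = 440896; √440896 = 664.
q = (−102 + 664)/2 = 281, and p = q + 102 = 383.
Check: 281 · 383 = 107623.

383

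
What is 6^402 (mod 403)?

6^1 ≡ 6 (mod 403)
6^2 ≡ 6^2 = 36 ≡ 36 (mod 403)
6^4 ≡ 36^2 = 1296 ≡ 87 (mod 403)
6^8 ≡ 87^2 = 7569 ≡ 315 (mod 403)
6^16 ≡ 315^2 = 99225 ≡ 87 (mod 403)
6^32 ≡ 87^2 = 7569 ≡ 315 (mod 403)
6^64 ≡ 315^2 = 99225 ≡ 87 (mod 403)
6^128 ≡ 87^2 = 7569 ≡ 315 (mod 403)
6^256 ≡ 315^2 = 99225 ≡ 87 (mod 403)
402 = 256 + 128 + 16 + 2 in binary powers of 2.
So 6^402 ≡ 87 · 315 · 87 · 36 ≡ 311 (mod 403).
Since 311 ≠ 1, base 6 is a Fermat witness: 403 is composite.

311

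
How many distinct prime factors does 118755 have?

118755 = 3^2 · 13195
13195 = 5 · 2639
2639 = 7 · 377
377 = 13 · 29
118755 = 3^2 · 5 · 7 · 13 · 29, which has 5 distinct prime factors.

5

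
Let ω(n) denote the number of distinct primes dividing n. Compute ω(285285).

285285 = 3 · 95095
95095 = 5 · 19019
19019 = 7 · 2717
2717 = 11 · 247
247 = 13 · 19
285285 = 3 · 5 · 7 · 11 · 13 · 19, which has 6 distinct prime factors.

6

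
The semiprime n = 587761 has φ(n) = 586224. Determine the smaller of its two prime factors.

φ(n) = (p−1)(q−1) = n − (p+q) + 1, so p + q = 587761 − 586224 + 1 = 1538.
p and q are the roots of t² − 1538t + 587761 = 0.
Discriminant: 1538² − 4·587761 = 2365444 − 2351044 = 14400; √14400 = 120.
q = (1538 − 120)/2 = 709, p = (1538 + 120)/2 = 829.
Check: 709 · 829 = 587761.

709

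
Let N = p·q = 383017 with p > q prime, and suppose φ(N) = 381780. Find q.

φ(n) = (p−1)(q−1) = n − (p+q) + 1, so p + q = 383017 − 381780 + 1 = 1238.
p and q are the roots of t² − 1238t + 383017 = 0.
Discriminant: 1238² − 4·383017 = 1532644 − 1532068 = 576; √576 = 24.
q = (1238 − 24)/2 = 607, p = (1238 + 24)/2 = 631.
Check: 607 · 631 = 383017.

607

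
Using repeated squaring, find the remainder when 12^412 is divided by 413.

12^1 ≡ 12 (mod 413)
12^2 ≡ 12^2 = 144 ≡ 144 (mod 413)
12^4 ≡ 144^2 = 20736 ≡ 86 (mod 413)
12^8 ≡ 86^2 = 7396 ≡ 375 (mod 413)
12^16 ≡ 375^2 = 140625 ≡ 205 (mod 413)
12^32 ≡ 205^2 = 42025 ≡ 312 (mod 413)
12^64 ≡ 312^2 = 97344 ≡ 289 (mod 413)
12^128 ≡ 289^2 = 83521 ≡ 95 (mod 413)
12^256 ≡ 95^2 = 9025 ≡ 352 (mod 413)
412 = 256 + 128 + 16 + 8 + 4 in binary powers of 2.
So 12^412 ≡ 352 · 95 · 205 · 375 · 86 ≡ 289 (mod 413).
Since 289 ≠ 1, base 12 is a Fermat witness: 413 is composite.

289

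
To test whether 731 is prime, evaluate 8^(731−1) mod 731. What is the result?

64

8^1 ≡ 8 (mod 731)
8^2 ≡ 8^2 = 64 ≡ 64 (mod 731)
8^4 ≡ 64^2 = 4096 ≡ 441 (mod 731)
8^8 ≡ 441^2 = 194481 ≡ 35 (mod 731)
8^16 ≡ 35^2 = 1225 ≡ 494 (mod 731)
8^32 ≡ 494^2 = 244036 ≡ 613 (mod 731)
8^64 ≡ 613^2 = 375769 ≡ 35 (mod 731)
8^128 ≡ 35^2 = 1225 ≡ 494 (mod 731)
8^256 ≡ 494^2 = 244036 ≡ 613 (mod 731)
8^512 ≡ 613^2 = 375769 ≡ 35 (mod 731)
730 = 512 + 128 + 64 + 16 + 8 + 2 in binary powers of 2.
So 8^730 ≡ 35 · 494 · 35 · 494 · 35 · 64 ≡ 64 (mod 731).
Since 64 ≠ 1, base 8 is a Fermat witness: 731 is composite.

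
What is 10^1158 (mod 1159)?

163

10^1 ≡ 10 (mod 1159)
10^2 ≡ 10^2 = 100 ≡ 100 (mod 1159)
10^4 ≡ 100^2 = 10000 ≡ 728 (mod 1159)
10^8 ≡ 728^2 = 529984 ≡ 321 (mod 1159)
10^16 ≡ 321^2 = 103041 ≡ 1049 (mod 1159)
10^32 ≡ 1049^2 = 1100401 ≡ 510 (mod 1159)
10^64 ≡ 510^2 = 260100 ≡ 484 (mod 1159)
10^128 ≡ 484^2 = 234256 ≡ 138 (mod 1159)
10^256 ≡ 138^2 = 19044 ≡ 500 (mod 1159)
10^512 ≡ 500^2 = 250000 ≡ 815 (mod 1159)
10^1024 ≡ 815^2 = 664225 ≡ 118 (mod 1159)
1158 = 1024 + 128 + 4 + 2 in binary powers of 2.
So 10^1158 ≡ 118 · 138 · 728 · 100 ≡ 163 (mod 1159).
Since 163 ≠ 1, base 10 is a Fermat witness: 1159 is composite.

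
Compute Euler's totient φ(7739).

7560

Factor: 7739 = 71 · 109.
φ(7739) = (71−1) · (109−1) = 70 · 108 = 7560.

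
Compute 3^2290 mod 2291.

3^1 ≡ 3 (mod 2291)
3^2 ≡ 3^2 = 9 ≡ 9 (mod 2291)
3^4 ≡ 9^2 = 81 ≡ 81 (mod 2291)
3^8 ≡ 81^2 = 6561 ≡ 1979 (mod 2291)
3^16 ≡ 1979^2 = 3916441 ≡ 1122 (mod 2291)
3^32 ≡ 1122^2 = 1258884 ≡ 1125 (mod 2291)
3^64 ≡ 1125^2 = 1265625 ≡ 993 (mod 2291)
3^128 ≡ 993^2 = 986049 ≡ 919 (mod 2291)
3^256 ≡ 919^2 = 844561 ≡ 1473 (mod 2291)
3^512 ≡ 1473^2 = 2169729 ≡ 152 (mod 2291)
3^1024 ≡ 152^2 = 23104 ≡ 194 (mod 2291)
3^2048 ≡ 194^2 = 37636 ≡ 980 (mod 2291)
2290 = 2048 + 128 + 64 + 32 + 16 + 2 in binary powers of 2.
So 3^2290 ≡ 980 · 919 · 993 · 1125 · 1122 · 9 ≡ 602 (mod 2291).
Since 602 ≠ 1, base 3 is a Fermat witness: 2291 is composite.

602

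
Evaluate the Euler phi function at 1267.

1080

Factor: 1267 = 7 · 181.
φ(1267) = (7−1) · (181−1) = 6 · 180 = 1080.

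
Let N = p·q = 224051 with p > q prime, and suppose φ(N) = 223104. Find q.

φ(n) = (p−1)(q−1) = n − (p+q) + 1, so p + q = 224051 − 223104 + 1 = 948.
p and q are the roots of t² − 948t + 224051 = 0.
Discriminant: 948² − 4·224051 = 898704 − 896204 = 2500; √2500 = 50.
q = (948 − 50)/2 = 449, p = (948 + 50)/2 = 499.
Check: 449 · 499 = 224051.

449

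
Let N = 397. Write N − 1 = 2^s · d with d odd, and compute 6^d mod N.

397 − 1 = 396 = 2^2 · 99, so d = 99.
6^1 ≡ 6 (mod 397)
6^2 ≡ 6^2 = 36 ≡ 36 (mod 397)
6^4 ≡ 36^2 = 1296 ≡ 105 (mod 397)
6^8 ≡ 105^2 = 11025 ≡ 306 (mod 397)
6^16 ≡ 306^2 = 93636 ≡ 341 (mod 397)
6^32 ≡ 341^2 = 116281 ≡ 357 (mod 397)
6^64 ≡ 357^2 = 127449 ≡ 12 (mod 397)
99 = 64 + 32 + 2 + 1 in binary powers of 2.
So 6^99 ≡ 12 · 357 · 36 · 6 ≡ 334 (mod 397).
Squaring chain: 334 → 396; reaches −1, so base 6 does not prove 397 composite.

334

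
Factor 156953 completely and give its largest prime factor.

83

156953 = 31 · 5063
5063 = 61 · 83
83 is prime.
So 156953 = 31 · 61 · 83; the largest prime factor is 83.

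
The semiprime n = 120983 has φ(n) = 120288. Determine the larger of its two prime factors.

359

φ(n) = (p−1)(q−1) = n − (p+q) + 1, so p + q = 120983 − 120288 + 1 = 696.
p and q are the roots of t² − 696t + 120983 = 0.
Discriminant: 696² − 4·120983 = 484416 − 483932 = 484; √484 = 22.
q = (696 − 22)/2 = 337, p = (696 + 22)/2 = 359.
Check: 337 · 359 = 120983.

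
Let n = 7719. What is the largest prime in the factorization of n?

83

7719 = 3 · 2573
2573 = 31 · 83
83 is prime.
So 7719 = 3 · 31 · 83; the largest prime factor is 83.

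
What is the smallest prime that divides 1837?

1837 is odd.
Digit sum 19, not divisible by 3.
Ends in 7: not divisible by 5.
7: 1837 = 7·262 + 3
11: 1837 = 11·167

11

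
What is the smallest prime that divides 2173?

2173 is odd.
Digit sum 13, not divisible by 3.
Ends in 3: not divisible by 5.
7: 2173 = 7·310 + 3
11: 2173 = 11·197 + 6
13: 2173 = 13·167 + 2
17: 2173 = 17·127 + 14
19: 2173 = 19·114 + 7
23: 2173 = 23·94 + 11
29: 2173 = 29·74 + 27
31: 2173 = 31·70 + 3
37: 2173 = 37·58 + 27
41: 2173 = 41·53

41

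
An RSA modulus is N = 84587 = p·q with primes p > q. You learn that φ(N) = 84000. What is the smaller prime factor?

251

φ(n) = (p−1)(q−1) = n − (p+q) + 1, so p + q = 84587 − 84000 + 1 = 588.
p and q are the roots of t² − 588t + 84587 = 0.
Discriminant: 588² − 4·84587 = 345744 − 338348 = 7396; √7396 = 86.
q = (588 − 86)/2 = 251, p = (588 + 86)/2 = 337.
Check: 251 · 337 = 84587.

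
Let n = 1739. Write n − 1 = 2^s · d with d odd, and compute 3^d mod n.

946

1739 − 1 = 1738 = 2^1 · 869, so d = 869.
3^1 ≡ 3 (mod 1739)
3^2 ≡ 3^2 = 9 ≡ 9 (mod 1739)
3^4 ≡ 9^2 = 81 ≡ 81 (mod 1739)
3^8 ≡ 81^2 = 6561 ≡ 1344 (mod 1739)
3^16 ≡ 1344^2 = 1806336 ≡ 1254 (mod 1739)
3^32 ≡ 1254^2 = 1572516 ≡ 460 (mod 1739)
3^64 ≡ 460^2 = 211600 ≡ 1181 (mod 1739)
3^128 ≡ 1181^2 = 1394761 ≡ 83 (mod 1739)
3^256 ≡ 83^2 = 6889 ≡ 1672 (mod 1739)
3^512 ≡ 1672^2 = 2795584 ≡ 1011 (mod 1739)
869 = 512 + 256 + 64 + 32 + 4 + 1 in binary powers of 2.
So 3^869 ≡ 1011 · 1672 · 1181 · 460 · 81 · 3 ≡ 946 (mod 1739).
Squaring chain: 946; never reaches −1, so base 3 is a Miller–Rabin witness that 1739 is composite.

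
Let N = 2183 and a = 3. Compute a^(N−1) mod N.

1302

3^1 ≡ 3 (mod 2183)
3^2 ≡ 3^2 = 9 ≡ 9 (mod 2183)
3^4 ≡ 9^2 = 81 ≡ 81 (mod 2183)
3^8 ≡ 81^2 = 6561 ≡ 12 (mod 2183)
3^16 ≡ 12^2 = 144 ≡ 144 (mod 2183)
3^32 ≡ 144^2 = 20736 ≡ 1089 (mod 2183)
3^64 ≡ 1089^2 = 1185921 ≡ 552 (mod 2183)
3^128 ≡ 552^2 = 304704 ≡ 1267 (mod 2183)
3^256 ≡ 1267^2 = 1605289 ≡ 784 (mod 2183)
3^512 ≡ 784^2 = 614656 ≡ 1233 (mod 2183)
3^1024 ≡ 1233^2 = 1520289 ≡ 921 (mod 2183)
3^2048 ≡ 921^2 = 848241 ≡ 1237 (mod 2183)
2182 = 2048 + 128 + 4 + 2 in binary powers of 2.
So 3^2182 ≡ 1237 · 1267 · 81 · 9 ≡ 1302 (mod 2183).
Since 1302 ≠ 1, base 3 is a Fermat witness: 2183 is composite.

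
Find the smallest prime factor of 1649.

1649 is odd.
Digit sum 20, not divisible by 3.
Ends in 9: not divisible by 5.
7: 1649 = 7·235 + 4
11: 1649 = 11·149 + 10
13: 1649 = 13·126 + 11
17: 1649 = 17·97

17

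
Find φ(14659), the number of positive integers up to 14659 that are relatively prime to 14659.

14416

Factor: 14659 = 107 · 137.
φ(14659) = (107−1) · (137−1) = 106 · 136 = 14416.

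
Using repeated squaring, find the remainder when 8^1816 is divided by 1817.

8^1 ≡ 8 (mod 1817)
8^2 ≡ 8^2 = 64 ≡ 64 (mod 1817)
8^4 ≡ 64^2 = 4096 ≡ 462 (mod 1817)
8^8 ≡ 462^2 = 213444 ≡ 855 (mod 1817)
8^16 ≡ 855^2 = 731025 ≡ 591 (mod 1817)
8^32 ≡ 591^2 = 349281 ≡ 417 (mod 1817)
8^64 ≡ 417^2 = 173889 ≡ 1274 (mod 1817)
8^128 ≡ 1274^2 = 1623076 ≡ 495 (mod 1817)
8^256 ≡ 495^2 = 245025 ≡ 1547 (mod 1817)
8^512 ≡ 1547^2 = 2393209 ≡ 220 (mod 1817)
8^1024 ≡ 220^2 = 48400 ≡ 1158 (mod 1817)
1816 = 1024 + 512 + 256 + 16 + 8 in binary powers of 2.
So 8^1816 ≡ 1158 · 220 · 1547 · 591 · 855 ≡ 836 (mod 1817).
Since 836 ≠ 1, base 8 is a Fermat witness: 1817 is composite.

836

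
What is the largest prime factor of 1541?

67

1541 = 23 · 67
67 is prime.
So 1541 = 23 · 67; the largest prime factor is 67.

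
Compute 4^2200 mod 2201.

187

4^1 ≡ 4 (mod 2201)
4^2 ≡ 4^2 = 16 ≡ 16 (mod 2201)
4^4 ≡ 16^2 = 256 ≡ 256 (mod 2201)
4^8 ≡ 256^2 = 65536 ≡ 1707 (mod 2201)
4^16 ≡ 1707^2 = 2913849 ≡ 1926 (mod 2201)
4^32 ≡ 1926^2 = 3709476 ≡ 791 (mod 2201)
4^64 ≡ 791^2 = 625681 ≡ 597 (mod 2201)
4^128 ≡ 597^2 = 356409 ≡ 2048 (mod 2201)
4^256 ≡ 2048^2 = 4194304 ≡ 1399 (mod 2201)
4^512 ≡ 1399^2 = 1957201 ≡ 512 (mod 2201)
4^1024 ≡ 512^2 = 262144 ≡ 225 (mod 2201)
4^2048 ≡ 225^2 = 50625 ≡ 2 (mod 2201)
2200 = 2048 + 128 + 16 + 8 in binary powers of 2.
So 4^2200 ≡ 2 · 2048 · 1926 · 1707 ≡ 187 (mod 2201).
Since 187 ≠ 1, base 4 is a Fermat witness: 2201 is composite.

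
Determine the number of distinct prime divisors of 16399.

16399 = 23^2 · 31
16399 = 23^2 · 31, which has 2 distinct prime factors.

2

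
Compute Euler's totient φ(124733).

105264

Factor: 124733 = 7 · 103 · 173.
φ(124733) = (7−1) · (103−1) · (173−1) = 6 · 102 · 172 = 105264.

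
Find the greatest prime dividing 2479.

67

2479 = 37 · 67
67 is prime.
So 2479 = 37 · 67; the largest prime factor is 67.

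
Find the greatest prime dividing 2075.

83

2075 = 5 · 415
415 = 5 · 83
83 is prime.
So 2075 = 5^2 · 83; the largest prime factor is 83.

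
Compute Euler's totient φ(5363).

5160

Factor: 5363 = 31 · 173.
φ(5363) = (31−1) · (173−1) = 30 · 172 = 5160.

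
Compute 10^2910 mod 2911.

1026

10^1 ≡ 10 (mod 2911)
10^2 ≡ 10^2 = 100 ≡ 100 (mod 2911)
10^4 ≡ 100^2 = 10000 ≡ 1267 (mod 2911)
10^8 ≡ 1267^2 = 1605289 ≡ 1328 (mod 2911)
10^16 ≡ 1328^2 = 1763584 ≡ 2429 (mod 2911)
10^32 ≡ 2429^2 = 5900041 ≡ 2355 (mod 2911)
10^64 ≡ 2355^2 = 5546025 ≡ 570 (mod 2911)
10^128 ≡ 570^2 = 324900 ≡ 1779 (mod 2911)
10^256 ≡ 1779^2 = 3164841 ≡ 584 (mod 2911)
10^512 ≡ 584^2 = 341056 ≡ 469 (mod 2911)
10^1024 ≡ 469^2 = 219961 ≡ 1636 (mod 2911)
10^2048 ≡ 1636^2 = 2676496 ≡ 1287 (mod 2911)
2910 = 2048 + 512 + 256 + 64 + 16 + 8 + 4 + 2 in binary powers of 2.
So 10^2910 ≡ 1287 · 469 · 584 · 570 · 2429 · 1328 · 1267 · 100 ≡ 1026 (mod 2911).
Since 1026 ≠ 1, base 10 is a Fermat witness: 2911 is composite.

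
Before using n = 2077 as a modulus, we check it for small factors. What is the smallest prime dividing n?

31

2077 is odd.
Digit sum 16, not divisible by 3.
Ends in 7: not divisible by 5.
7: 2077 = 7·296 + 5
11: 2077 = 11·188 + 9
13: 2077 = 13·159 + 10
17: 2077 = 17·122 + 3
19: 2077 = 19·109 + 6
23: 2077 = 23·90 + 7
29: 2077 = 29·71 + 18
31: 2077 = 31·67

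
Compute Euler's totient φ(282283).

Factor: 282283 = 19 · 83 · 179.
φ(282283) = (19−1) · (83−1) · (179−1) = 18 · 82 · 178 = 262728.

262728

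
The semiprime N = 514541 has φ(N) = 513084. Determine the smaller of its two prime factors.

599

φ(n) = (p−1)(q−1) = n − (p+q) + 1, so p + q = 514541 − 513084 + 1 = 1458.
p and q are the roots of t² − 1458t + 514541 = 0.
Discriminant: 1458² − 4·514541 = 2125764 − 2058164 = 67600; √67600 = 260.
q = (1458 − 260)/2 = 599, p = (1458 + 260)/2 = 859.
Check: 599 · 859 = 514541.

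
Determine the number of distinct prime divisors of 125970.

125970 = 2 · 62985
62985 = 3 · 20995
20995 = 5 · 4199
4199 = 13 · 323
323 = 17 · 19
125970 = 2 · 3 · 5 · 13 · 17 · 19, which has 6 distinct prime factors.

6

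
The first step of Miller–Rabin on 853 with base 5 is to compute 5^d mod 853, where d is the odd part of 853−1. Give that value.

520

853 − 1 = 852 = 2^2 · 213, so d = 213.
5^1 ≡ 5 (mod 853)
5^2 ≡ 5^2 = 25 ≡ 25 (mod 853)
5^4 ≡ 25^2 = 625 ≡ 625 (mod 853)
5^8 ≡ 625^2 = 390625 ≡ 804 (mod 853)
5^16 ≡ 804^2 = 646416 ≡ 695 (mod 853)
5^32 ≡ 695^2 = 483025 ≡ 227 (mod 853)
5^64 ≡ 227^2 = 51529 ≡ 349 (mod 853)
5^128 ≡ 349^2 = 121801 ≡ 675 (mod 853)
213 = 128 + 64 + 16 + 4 + 1 in binary powers of 2.
So 5^213 ≡ 675 · 349 · 695 · 625 · 5 ≡ 520 (mod 853).
Squaring chain: 520 → 852; reaches −1, so base 5 does not prove 853 composite.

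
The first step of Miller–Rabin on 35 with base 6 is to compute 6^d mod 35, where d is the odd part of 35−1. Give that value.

35 − 1 = 34 = 2^1 · 17, so d = 17.
6^1 ≡ 6 (mod 35)
6^2 ≡ 6^2 = 36 ≡ 1 (mod 35)
6^4 ≡ 1^2 = 1 ≡ 1 (mod 35)
6^8 ≡ 1^2 = 1 ≡ 1 (mod 35)
6^16 ≡ 1^2 = 1 ≡ 1 (mod 35)
17 = 16 + 1 in binary powers of 2.
So 6^17 ≡ 1 · 6 ≡ 6 (mod 35).
Squaring chain: 6; never reaches −1, so base 6 is a Miller–Rabin witness that 35 is composite.

6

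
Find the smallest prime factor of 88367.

88367 is odd.
Digit sum 32, not divisible by 3.
Ends in 7: not divisible by 5.
7: 88367 = 7·12623 + 6
11: 88367 = 11·8033 + 4
13: 88367 = 13·6797 + 6
17: 88367 = 17·5198 + 1
19: 88367 = 19·4650 + 17
23: 88367 = 23·3842 + 1
29: 88367 = 29·3047 + 4
31: 88367 = 31·2850 + 17
37: 88367 = 37·2388 + 11
41: 88367 = 41·2155 + 12
43: 88367 = 43·2055 + 2
47: 88367 = 47·1880 + 7
53: 88367 = 53·1667 + 16
59: 88367 = 59·1497 + 44
61: 88367 = 61·1448 + 39
67: 88367 = 67·1318 + 61
71: 88367 = 71·1244 + 43
73: 88367 = 73·1210 + 37
79: 88367 = 79·1118 + 45
83: 88367 = 83·1064 + 55
89: 88367 = 89·992 + 79
97: 88367 = 97·911

97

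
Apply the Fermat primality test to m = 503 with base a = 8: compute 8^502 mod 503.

8^1 ≡ 8 (mod 503)
8^2 ≡ 8^2 = 64 ≡ 64 (mod 503)
8^4 ≡ 64^2 = 4096 ≡ 72 (mod 503)
8^8 ≡ 72^2 = 5184 ≡ 154 (mod 503)
8^16 ≡ 154^2 = 23716 ≡ 75 (mod 503)
8^32 ≡ 75^2 = 5625 ≡ 92 (mod 503)
8^64 ≡ 92^2 = 8464 ≡ 416 (mod 503)
8^128 ≡ 416^2 = 173056 ≡ 24 (mod 503)
8^256 ≡ 24^2 = 576 ≡ 73 (mod 503)
502 = 256 + 128 + 64 + 32 + 16 + 4 + 2 in binary powers of 2.
So 8^502 ≡ 73 · 24 · 416 · 92 · 75 · 72 · 64 ≡ 1 (mod 503).
Since the result is 1, base 8 gives no evidence that 503 is composite.

1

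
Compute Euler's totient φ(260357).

Factor: 260357 = 19 · 71 · 193.
φ(260357) = (19−1) · (71−1) · (193−1) = 18 · 70 · 192 = 241920.

241920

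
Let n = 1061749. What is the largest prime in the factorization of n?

1061749 = 13 · 81673
81673 = 23 · 3551
3551 = 53 · 67
67 is prime.
So 1061749 = 13 · 23 · 53 · 67; the largest prime factor is 67.

67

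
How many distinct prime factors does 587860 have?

6

587860 = 2^2 · 146965
146965 = 5 · 29393
29393 = 7 · 4199
4199 = 13 · 323
323 = 17 · 19
587860 = 2^2 · 5 · 7 · 13 · 17 · 19, which has 6 distinct prime factors.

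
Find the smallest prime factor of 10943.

31

10943 is odd.
Digit sum 17, not divisible by 3.
Ends in 3: not divisible by 5.
7: 10943 = 7·1563 + 2
11: 10943 = 11·994 + 9
13: 10943 = 13·841 + 10
17: 10943 = 17·643 + 12
19: 10943 = 19·575 + 18
23: 10943 = 23·475 + 18
29: 10943 = 29·377 + 10
31: 10943 = 31·353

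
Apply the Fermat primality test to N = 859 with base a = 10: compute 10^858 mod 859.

1

10^1 ≡ 10 (mod 859)
10^2 ≡ 10^2 = 100 ≡ 100 (mod 859)
10^4 ≡ 100^2 = 10000 ≡ 551 (mod 859)
10^8 ≡ 551^2 = 303601 ≡ 374 (mod 859)
10^16 ≡ 374^2 = 139876 ≡ 718 (mod 859)
10^32 ≡ 718^2 = 515524 ≡ 124 (mod 859)
10^64 ≡ 124^2 = 15376 ≡ 773 (mod 859)
10^128 ≡ 773^2 = 597529 ≡ 524 (mod 859)
10^256 ≡ 524^2 = 274576 ≡ 555 (mod 859)
10^512 ≡ 555^2 = 308025 ≡ 503 (mod 859)
858 = 512 + 256 + 64 + 16 + 8 + 2 in binary powers of 2.
So 10^858 ≡ 503 · 555 · 773 · 718 · 374 · 100 ≡ 1 (mod 859).
Since the result is 1, base 10 gives no evidence that 859 is composite.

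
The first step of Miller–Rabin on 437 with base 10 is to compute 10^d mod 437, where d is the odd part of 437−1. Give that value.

437 − 1 = 436 = 2^2 · 109, so d = 109.
10^1 ≡ 10 (mod 437)
10^2 ≡ 10^2 = 100 ≡ 100 (mod 437)
10^4 ≡ 100^2 = 10000 ≡ 386 (mod 437)
10^8 ≡ 386^2 = 148996 ≡ 416 (mod 437)
10^16 ≡ 416^2 = 173056 ≡ 4 (mod 437)
10^32 ≡ 4^2 = 16 ≡ 16 (mod 437)
10^64 ≡ 16^2 = 256 ≡ 256 (mod 437)
109 = 64 + 32 + 8 + 4 + 1 in binary powers of 2.
So 10^109 ≡ 256 · 16 · 416 · 386 · 10 ≡ 352 (mod 437).
Squaring chain: 352 → 233; never reaches −1, so base 10 is a Miller–Rabin witness that 437 is composite.

352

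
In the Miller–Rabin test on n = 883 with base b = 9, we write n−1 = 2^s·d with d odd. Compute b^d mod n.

883 − 1 = 882 = 2^1 · 441, so d = 441.
9^1 ≡ 9 (mod 883)
9^2 ≡ 9^2 = 81 ≡ 81 (mod 883)
9^4 ≡ 81^2 = 6561 ≡ 380 (mod 883)
9^8 ≡ 380^2 = 144400 ≡ 471 (mod 883)
9^16 ≡ 471^2 = 221841 ≡ 208 (mod 883)
9^32 ≡ 208^2 = 43264 ≡ 880 (mod 883)
9^64 ≡ 880^2 = 774400 ≡ 9 (mod 883)
9^128 ≡ 9^2 = 81 ≡ 81 (mod 883)
9^256 ≡ 81^2 = 6561 ≡ 380 (mod 883)
441 = 256 + 128 + 32 + 16 + 8 + 1 in binary powers of 2.
So 9^441 ≡ 380 · 81 · 880 · 208 · 471 · 9 ≡ 1 (mod 883).
Since 9^d ≡ 1 (mod 883), base 9 does not prove 883 composite.

1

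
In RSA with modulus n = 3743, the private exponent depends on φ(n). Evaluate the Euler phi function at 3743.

3528

Factor: 3743 = 19 · 197.
φ(3743) = (19−1) · (197−1) = 18 · 196 = 3528.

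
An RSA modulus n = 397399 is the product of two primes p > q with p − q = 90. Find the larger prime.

677

Since p = q + 90, we have 397399 = q(q + 90), so q² + 90q − 397399 = 0.
Discriminant: 90² + 4·397399 = 8100 + 1589596 = 1597696; √1597696 = 1264.
q = (−90 + 1264)/2 = 587, and p = q + 90 = 677.
Check: 587 · 677 = 397399.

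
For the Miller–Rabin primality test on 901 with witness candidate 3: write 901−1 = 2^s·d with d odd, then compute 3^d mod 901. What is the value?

734

901 − 1 = 900 = 2^2 · 225, so d = 225.
3^1 ≡ 3 (mod 901)
3^2 ≡ 3^2 = 9 ≡ 9 (mod 901)
3^4 ≡ 9^2 = 81 ≡ 81 (mod 901)
3^8 ≡ 81^2 = 6561 ≡ 254 (mod 901)
3^16 ≡ 254^2 = 64516 ≡ 545 (mod 901)
3^32 ≡ 545^2 = 297025 ≡ 596 (mod 901)
3^64 ≡ 596^2 = 355216 ≡ 222 (mod 901)
3^128 ≡ 222^2 = 49284 ≡ 630 (mod 901)
225 = 128 + 64 + 32 + 1 in binary powers of 2.
So 3^225 ≡ 630 · 222 · 596 · 3 ≡ 734 (mod 901).
Squaring chain: 734 → 859; never reaches −1, so base 3 is a Miller–Rabin witness that 901 is composite.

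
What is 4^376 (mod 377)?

165

4^1 ≡ 4 (mod 377)
4^2 ≡ 4^2 = 16 ≡ 16 (mod 377)
4^4 ≡ 16^2 = 256 ≡ 256 (mod 377)
4^8 ≡ 256^2 = 65536 ≡ 315 (mod 377)
4^16 ≡ 315^2 = 99225 ≡ 74 (mod 377)
4^32 ≡ 74^2 = 5476 ≡ 198 (mod 377)
4^64 ≡ 198^2 = 39204 ≡ 373 (mod 377)
4^128 ≡ 373^2 = 139129 ≡ 16 (mod 377)
4^256 ≡ 16^2 = 256 ≡ 256 (mod 377)
376 = 256 + 64 + 32 + 16 + 8 in binary powers of 2.
So 4^376 ≡ 256 · 373 · 198 · 74 · 315 ≡ 165 (mod 377).
Since 165 ≠ 1, base 4 is a Fermat witness: 377 is composite.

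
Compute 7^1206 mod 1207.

7^1 ≡ 7 (mod 1207)
7^2 ≡ 7^2 = 49 ≡ 49 (mod 1207)
7^4 ≡ 49^2 = 2401 ≡ 1194 (mod 1207)
7^8 ≡ 1194^2 = 1425636 ≡ 169 (mod 1207)
7^16 ≡ 169^2 = 28561 ≡ 800 (mod 1207)
7^32 ≡ 800^2 = 640000 ≡ 290 (mod 1207)
7^64 ≡ 290^2 = 84100 ≡ 817 (mod 1207)
7^128 ≡ 817^2 = 667489 ≡ 18 (mod 1207)
7^256 ≡ 18^2 = 324 ≡ 324 (mod 1207)
7^512 ≡ 324^2 = 104976 ≡ 1174 (mod 1207)
7^1024 ≡ 1174^2 = 1378276 ≡ 1089 (mod 1207)
1206 = 1024 + 128 + 32 + 16 + 4 + 2 in binary powers of 2.
So 7^1206 ≡ 1089 · 18 · 290 · 800 · 1194 · 49 ≡ 587 (mod 1207).
Since 587 ≠ 1, base 7 is a Fermat witness: 1207 is composite.

587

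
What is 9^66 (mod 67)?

9^1 ≡ 9 (mod 67)
9^2 ≡ 9^2 = 81 ≡ 14 (mod 67)
9^4 ≡ 14^2 = 196 ≡ 62 (mod 67)
9^8 ≡ 62^2 = 3844 ≡ 25 (mod 67)
9^16 ≡ 25^2 = 625 ≡ 22 (mod 67)
9^32 ≡ 22^2 = 484 ≡ 15 (mod 67)
9^64 ≡ 15^2 = 225 ≡ 24 (mod 67)
66 = 64 + 2 in binary powers of 2.
So 9^66 ≡ 24 · 14 ≡ 1 (mod 67).
Since the result is 1, base 9 gives no evidence that 67 is composite.

1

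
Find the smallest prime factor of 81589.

83

81589 is odd.
Digit sum 31, not divisible by 3.
Ends in 9: not divisible by 5.
7: 81589 = 7·11655 + 4
11: 81589 = 11·7417 + 2
13: 81589 = 13·6276 + 1
17: 81589 = 17·4799 + 6
19: 81589 = 19·4294 + 3
23: 81589 = 23·3547 + 8
29: 81589 = 29·2813 + 12
31: 81589 = 31·2631 + 28
37: 81589 = 37·2205 + 4
41: 81589 = 41·1989 + 40
43: 81589 = 43·1897 + 18
47: 81589 = 47·1735 + 44
53: 81589 = 53·1539 + 22
59: 81589 = 59·1382 + 51
61: 81589 = 61·1337 + 32
67: 81589 = 67·1217 + 50
71: 81589 = 71·1149 + 10
73: 81589 = 73·1117 + 48
79: 81589 = 79·1032 + 61
83: 81589 = 83·983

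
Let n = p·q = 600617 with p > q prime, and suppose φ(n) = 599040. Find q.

φ(n) = (p−1)(q−1) = n − (p+q) + 1, so p + q = 600617 − 599040 + 1 = 1578.
p and q are the roots of t² − 1578t + 600617 = 0.
Discriminant: 1578² − 4·600617 = 2490084 − 2402468 = 87616; √87616 = 296.
q = (1578 − 296)/2 = 641, p = (1578 + 296)/2 = 937.
Check: 641 · 937 = 600617.

641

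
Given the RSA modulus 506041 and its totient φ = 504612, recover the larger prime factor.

φ(n) = (p−1)(q−1) = n − (p+q) + 1, so p + q = 506041 − 504612 + 1 = 1430.
p and q are the roots of t² − 1430t + 506041 = 0.
Discriminant: 1430² − 4·506041 = 2044900 − 2024164 = 20736; √20736 = 144.
q = (1430 − 144)/2 = 643, p = (1430 + 144)/2 = 787.
Check: 643 · 787 = 506041.

787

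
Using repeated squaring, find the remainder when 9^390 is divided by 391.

123

9^1 ≡ 9 (mod 391)
9^2 ≡ 9^2 = 81 ≡ 81 (mod 391)
9^4 ≡ 81^2 = 6561 ≡ 305 (mod 391)
9^8 ≡ 305^2 = 93025 ≡ 358 (mod 391)
9^16 ≡ 358^2 = 128164 ≡ 307 (mod 391)
9^32 ≡ 307^2 = 94249 ≡ 18 (mod 391)
9^64 ≡ 18^2 = 324 ≡ 324 (mod 391)
9^128 ≡ 324^2 = 104976 ≡ 188 (mod 391)
9^256 ≡ 188^2 = 35344 ≡ 154 (mod 391)
390 = 256 + 128 + 4 + 2 in binary powers of 2.
So 9^390 ≡ 154 · 188 · 305 · 81 ≡ 123 (mod 391).
Since 123 ≠ 1, base 9 is a Fermat witness: 391 is composite.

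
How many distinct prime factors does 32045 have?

4

32045 = 5 · 6409
6409 = 13 · 493
493 = 17 · 29
32045 = 5 · 13 · 17 · 29, which has 4 distinct prime factors.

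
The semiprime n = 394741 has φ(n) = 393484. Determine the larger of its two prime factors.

φ(n) = (p−1)(q−1) = n − (p+q) + 1, so p + q = 394741 − 393484 + 1 = 1258.
p and q are the roots of t² − 1258t + 394741 = 0.
Discriminant: 1258² − 4·394741 = 1582564 − 1578964 = 3600; √3600 = 60.
q = (1258 − 60)/2 = 599, p = (1258 + 60)/2 = 659.
Check: 599 · 659 = 394741.

659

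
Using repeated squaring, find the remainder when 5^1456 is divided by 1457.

36

5^1 ≡ 5 (mod 1457)
5^2 ≡ 5^2 = 25 ≡ 25 (mod 1457)
5^4 ≡ 25^2 = 625 ≡ 625 (mod 1457)
5^8 ≡ 625^2 = 390625 ≡ 149 (mod 1457)
5^16 ≡ 149^2 = 22201 ≡ 346 (mod 1457)
5^32 ≡ 346^2 = 119716 ≡ 242 (mod 1457)
5^64 ≡ 242^2 = 58564 ≡ 284 (mod 1457)
5^128 ≡ 284^2 = 80656 ≡ 521 (mod 1457)
5^256 ≡ 521^2 = 271441 ≡ 439 (mod 1457)
5^512 ≡ 439^2 = 192721 ≡ 397 (mod 1457)
5^1024 ≡ 397^2 = 157609 ≡ 253 (mod 1457)
1456 = 1024 + 256 + 128 + 32 + 16 in binary powers of 2.
So 5^1456 ≡ 253 · 439 · 521 · 242 · 346 ≡ 36 (mod 1457).
Since 36 ≠ 1, base 5 is a Fermat witness: 1457 is composite.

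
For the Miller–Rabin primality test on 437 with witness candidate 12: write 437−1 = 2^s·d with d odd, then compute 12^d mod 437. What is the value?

437 − 1 = 436 = 2^2 · 109, so d = 109.
12^1 ≡ 12 (mod 437)
12^2 ≡ 12^2 = 144 ≡ 144 (mod 437)
12^4 ≡ 144^2 = 20736 ≡ 197 (mod 437)
12^8 ≡ 197^2 = 38809 ≡ 353 (mod 437)
12^16 ≡ 353^2 = 124609 ≡ 64 (mod 437)
12^32 ≡ 64^2 = 4096 ≡ 163 (mod 437)
12^64 ≡ 163^2 = 26569 ≡ 349 (mod 437)
109 = 64 + 32 + 8 + 4 + 1 in binary powers of 2.
So 12^109 ≡ 349 · 163 · 353 · 197 · 12 ≡ 278 (mod 437).
Squaring chain: 278 → 372; never reaches −1, so base 12 is a Miller–Rabin witness that 437 is composite.

278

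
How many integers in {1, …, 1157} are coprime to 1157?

1056

Factor: 1157 = 13 · 89.
φ(1157) = (13−1) · (89−1) = 12 · 88 = 1056.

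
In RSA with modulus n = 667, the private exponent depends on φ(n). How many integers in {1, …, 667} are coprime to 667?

Factor: 667 = 23 · 29.
φ(667) = (23−1) · (29−1) = 22 · 28 = 616.

616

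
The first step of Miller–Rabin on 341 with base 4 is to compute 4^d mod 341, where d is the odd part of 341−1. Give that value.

341 − 1 = 340 = 2^2 · 85, so d = 85.
4^1 ≡ 4 (mod 341)
4^2 ≡ 4^2 = 16 ≡ 16 (mod 341)
4^4 ≡ 16^2 = 256 ≡ 256 (mod 341)
4^8 ≡ 256^2 = 65536 ≡ 64 (mod 341)
4^16 ≡ 64^2 = 4096 ≡ 4 (mod 341)
4^32 ≡ 4^2 = 16 ≡ 16 (mod 341)
4^64 ≡ 16^2 = 256 ≡ 256 (mod 341)
85 = 64 + 16 + 4 + 1 in binary powers of 2.
So 4^85 ≡ 256 · 4 · 256 · 4 ≡ 1 (mod 341).
Since 4^d ≡ 1 (mod 341), base 4 does not prove 341 composite.

1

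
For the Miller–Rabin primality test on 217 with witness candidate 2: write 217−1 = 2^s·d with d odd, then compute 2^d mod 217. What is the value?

190

217 − 1 = 216 = 2^3 · 27, so d = 27.
2^1 ≡ 2 (mod 217)
2^2 ≡ 2^2 = 4 ≡ 4 (mod 217)
2^4 ≡ 4^2 = 16 ≡ 16 (mod 217)
2^8 ≡ 16^2 = 256 ≡ 39 (mod 217)
2^16 ≡ 39^2 = 1521 ≡ 2 (mod 217)
27 = 16 + 8 + 2 + 1 in binary powers of 2.
So 2^27 ≡ 2 · 39 · 4 · 2 ≡ 190 (mod 217).
Squaring chain: 190 → 78 → 8; never reaches −1, so base 2 is a Miller–Rabin witness that 217 is composite.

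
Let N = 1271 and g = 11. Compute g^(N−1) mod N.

11^1 ≡ 11 (mod 1271)
11^2 ≡ 11^2 = 121 ≡ 121 (mod 1271)
11^4 ≡ 121^2 = 14641 ≡ 660 (mod 1271)
11^8 ≡ 660^2 = 435600 ≡ 918 (mod 1271)
11^16 ≡ 918^2 = 842724 ≡ 51 (mod 1271)
11^32 ≡ 51^2 = 2601 ≡ 59 (mod 1271)
11^64 ≡ 59^2 = 3481 ≡ 939 (mod 1271)
11^128 ≡ 939^2 = 881721 ≡ 918 (mod 1271)
11^256 ≡ 918^2 = 842724 ≡ 51 (mod 1271)
11^512 ≡ 51^2 = 2601 ≡ 59 (mod 1271)
11^1024 ≡ 59^2 = 3481 ≡ 939 (mod 1271)
1270 = 1024 + 128 + 64 + 32 + 16 + 4 + 2 in binary powers of 2.
So 11^1270 ≡ 939 · 918 · 939 · 59 · 51 · 660 · 121 ≡ 811 (mod 1271).
Since 811 ≠ 1, base 11 is a Fermat witness: 1271 is composite.

811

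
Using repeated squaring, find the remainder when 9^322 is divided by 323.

9^1 ≡ 9 (mod 323)
9^2 ≡ 9^2 = 81 ≡ 81 (mod 323)
9^4 ≡ 81^2 = 6561 ≡ 101 (mod 323)
9^8 ≡ 101^2 = 10201 ≡ 188 (mod 323)
9^16 ≡ 188^2 = 35344 ≡ 137 (mod 323)
9^32 ≡ 137^2 = 18769 ≡ 35 (mod 323)
9^64 ≡ 35^2 = 1225 ≡ 256 (mod 323)
9^128 ≡ 256^2 = 65536 ≡ 290 (mod 323)
9^256 ≡ 290^2 = 84100 ≡ 120 (mod 323)
322 = 256 + 64 + 2 in binary powers of 2.
So 9^322 ≡ 120 · 256 · 81 ≡ 251 (mod 323).
Since 251 ≠ 1, base 9 is a Fermat witness: 323 is composite.

251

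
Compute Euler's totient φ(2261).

1728

Factor: 2261 = 7 · 17 · 19.
φ(2261) = (7−1) · (17−1) · (19−1) = 6 · 16 · 18 = 1728.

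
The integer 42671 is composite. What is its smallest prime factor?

42671 is odd.
Digit sum 20, not divisible by 3.
Ends in 1: not divisible by 5.
7: 42671 = 7·6095 + 6
11: 42671 = 11·3879 + 2
13: 42671 = 13·3282 + 5
17: 42671 = 17·2510 + 1
19: 42671 = 19·2245 + 16
23: 42671 = 23·1855 + 6
29: 42671 = 29·1471 + 12
31: 42671 = 31·1376 + 15
37: 42671 = 37·1153 + 10
41: 42671 = 41·1040 + 31
43: 42671 = 43·992 + 15
47: 42671 = 47·907 + 42
53: 42671 = 53·805 + 6
59: 42671 = 59·723 + 14
61: 42671 = 61·699 + 32
67: 42671 = 67·636 + 59
71: 42671 = 71·601

71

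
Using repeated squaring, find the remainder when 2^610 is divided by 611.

101

2^1 ≡ 2 (mod 611)
2^2 ≡ 2^2 = 4 ≡ 4 (mod 611)
2^4 ≡ 4^2 = 16 ≡ 16 (mod 611)
2^8 ≡ 16^2 = 256 ≡ 256 (mod 611)
2^16 ≡ 256^2 = 65536 ≡ 159 (mod 611)
2^32 ≡ 159^2 = 25281 ≡ 230 (mod 611)
2^64 ≡ 230^2 = 52900 ≡ 354 (mod 611)
2^128 ≡ 354^2 = 125316 ≡ 61 (mod 611)
2^256 ≡ 61^2 = 3721 ≡ 55 (mod 611)
2^512 ≡ 55^2 = 3025 ≡ 581 (mod 611)
610 = 512 + 64 + 32 + 2 in binary powers of 2.
So 2^610 ≡ 581 · 354 · 230 · 4 ≡ 101 (mod 611).
Since 101 ≠ 1, base 2 is a Fermat witness: 611 is composite.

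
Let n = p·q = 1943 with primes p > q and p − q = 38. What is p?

67

Since p = q + 38, we have 1943 = q(q + 38), so q² + 38q − 1943 = 0.
Discriminant: 38² + 4·1943 = 1444 + 7772 = 9216; √9216 = 96.
q = (−38 + 96)/2 = 29, and p = q + 38 = 67.
Check: 29 · 67 = 1943.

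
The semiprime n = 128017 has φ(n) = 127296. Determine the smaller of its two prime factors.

313

φ(n) = (p−1)(q−1) = n − (p+q) + 1, so p + q = 128017 − 127296 + 1 = 722.
p and q are the roots of t² − 722t + 128017 = 0.
Discriminant: 722² − 4·128017 = 521284 − 512068 = 9216; √9216 = 96.
q = (722 − 96)/2 = 313, p = (722 + 96)/2 = 409.
Check: 313 · 409 = 128017.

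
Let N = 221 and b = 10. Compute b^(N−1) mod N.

10^1 ≡ 10 (mod 221)
10^2 ≡ 10^2 = 100 ≡ 100 (mod 221)
10^4 ≡ 100^2 = 10000 ≡ 55 (mod 221)
10^8 ≡ 55^2 = 3025 ≡ 152 (mod 221)
10^16 ≡ 152^2 = 23104 ≡ 120 (mod 221)
10^32 ≡ 120^2 = 14400 ≡ 35 (mod 221)
10^64 ≡ 35^2 = 1225 ≡ 120 (mod 221)
10^128 ≡ 120^2 = 14400 ≡ 35 (mod 221)
220 = 128 + 64 + 16 + 8 + 4 in binary powers of 2.
So 10^220 ≡ 35 · 120 · 120 · 152 · 55 ≡ 81 (mod 221).
Since 81 ≠ 1, base 10 is a Fermat witness: 221 is composite.

81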